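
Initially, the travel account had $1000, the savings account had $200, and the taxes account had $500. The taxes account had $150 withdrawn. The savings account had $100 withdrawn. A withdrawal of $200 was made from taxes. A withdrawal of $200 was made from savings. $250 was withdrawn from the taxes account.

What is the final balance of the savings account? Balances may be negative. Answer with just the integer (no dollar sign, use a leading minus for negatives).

Answer: -100

Derivation:
Tracking account balances step by step:
Start: travel=1000, savings=200, taxes=500
Event 1 (withdraw 150 from taxes): taxes: 500 - 150 = 350. Balances: travel=1000, savings=200, taxes=350
Event 2 (withdraw 100 from savings): savings: 200 - 100 = 100. Balances: travel=1000, savings=100, taxes=350
Event 3 (withdraw 200 from taxes): taxes: 350 - 200 = 150. Balances: travel=1000, savings=100, taxes=150
Event 4 (withdraw 200 from savings): savings: 100 - 200 = -100. Balances: travel=1000, savings=-100, taxes=150
Event 5 (withdraw 250 from taxes): taxes: 150 - 250 = -100. Balances: travel=1000, savings=-100, taxes=-100

Final balance of savings: -100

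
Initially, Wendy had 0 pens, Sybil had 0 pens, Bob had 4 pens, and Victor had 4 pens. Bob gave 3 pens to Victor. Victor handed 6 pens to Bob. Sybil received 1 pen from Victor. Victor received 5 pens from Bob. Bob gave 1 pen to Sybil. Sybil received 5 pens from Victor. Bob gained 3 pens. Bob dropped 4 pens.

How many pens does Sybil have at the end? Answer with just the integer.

Answer: 7

Derivation:
Tracking counts step by step:
Start: Wendy=0, Sybil=0, Bob=4, Victor=4
Event 1 (Bob -> Victor, 3): Bob: 4 -> 1, Victor: 4 -> 7. State: Wendy=0, Sybil=0, Bob=1, Victor=7
Event 2 (Victor -> Bob, 6): Victor: 7 -> 1, Bob: 1 -> 7. State: Wendy=0, Sybil=0, Bob=7, Victor=1
Event 3 (Victor -> Sybil, 1): Victor: 1 -> 0, Sybil: 0 -> 1. State: Wendy=0, Sybil=1, Bob=7, Victor=0
Event 4 (Bob -> Victor, 5): Bob: 7 -> 2, Victor: 0 -> 5. State: Wendy=0, Sybil=1, Bob=2, Victor=5
Event 5 (Bob -> Sybil, 1): Bob: 2 -> 1, Sybil: 1 -> 2. State: Wendy=0, Sybil=2, Bob=1, Victor=5
Event 6 (Victor -> Sybil, 5): Victor: 5 -> 0, Sybil: 2 -> 7. State: Wendy=0, Sybil=7, Bob=1, Victor=0
Event 7 (Bob +3): Bob: 1 -> 4. State: Wendy=0, Sybil=7, Bob=4, Victor=0
Event 8 (Bob -4): Bob: 4 -> 0. State: Wendy=0, Sybil=7, Bob=0, Victor=0

Sybil's final count: 7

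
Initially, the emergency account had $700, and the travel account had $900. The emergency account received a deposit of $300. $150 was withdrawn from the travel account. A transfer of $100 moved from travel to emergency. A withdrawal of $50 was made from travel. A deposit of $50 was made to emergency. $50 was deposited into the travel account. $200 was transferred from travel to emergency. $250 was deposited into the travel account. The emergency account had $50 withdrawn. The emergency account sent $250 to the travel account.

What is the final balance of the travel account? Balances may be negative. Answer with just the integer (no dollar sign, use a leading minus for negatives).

Answer: 950

Derivation:
Tracking account balances step by step:
Start: emergency=700, travel=900
Event 1 (deposit 300 to emergency): emergency: 700 + 300 = 1000. Balances: emergency=1000, travel=900
Event 2 (withdraw 150 from travel): travel: 900 - 150 = 750. Balances: emergency=1000, travel=750
Event 3 (transfer 100 travel -> emergency): travel: 750 - 100 = 650, emergency: 1000 + 100 = 1100. Balances: emergency=1100, travel=650
Event 4 (withdraw 50 from travel): travel: 650 - 50 = 600. Balances: emergency=1100, travel=600
Event 5 (deposit 50 to emergency): emergency: 1100 + 50 = 1150. Balances: emergency=1150, travel=600
Event 6 (deposit 50 to travel): travel: 600 + 50 = 650. Balances: emergency=1150, travel=650
Event 7 (transfer 200 travel -> emergency): travel: 650 - 200 = 450, emergency: 1150 + 200 = 1350. Balances: emergency=1350, travel=450
Event 8 (deposit 250 to travel): travel: 450 + 250 = 700. Balances: emergency=1350, travel=700
Event 9 (withdraw 50 from emergency): emergency: 1350 - 50 = 1300. Balances: emergency=1300, travel=700
Event 10 (transfer 250 emergency -> travel): emergency: 1300 - 250 = 1050, travel: 700 + 250 = 950. Balances: emergency=1050, travel=950

Final balance of travel: 950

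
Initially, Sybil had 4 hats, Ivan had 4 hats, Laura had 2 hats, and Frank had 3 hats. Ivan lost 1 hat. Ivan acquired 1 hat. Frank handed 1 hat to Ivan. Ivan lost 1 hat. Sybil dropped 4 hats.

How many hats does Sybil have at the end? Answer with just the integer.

Tracking counts step by step:
Start: Sybil=4, Ivan=4, Laura=2, Frank=3
Event 1 (Ivan -1): Ivan: 4 -> 3. State: Sybil=4, Ivan=3, Laura=2, Frank=3
Event 2 (Ivan +1): Ivan: 3 -> 4. State: Sybil=4, Ivan=4, Laura=2, Frank=3
Event 3 (Frank -> Ivan, 1): Frank: 3 -> 2, Ivan: 4 -> 5. State: Sybil=4, Ivan=5, Laura=2, Frank=2
Event 4 (Ivan -1): Ivan: 5 -> 4. State: Sybil=4, Ivan=4, Laura=2, Frank=2
Event 5 (Sybil -4): Sybil: 4 -> 0. State: Sybil=0, Ivan=4, Laura=2, Frank=2

Sybil's final count: 0

Answer: 0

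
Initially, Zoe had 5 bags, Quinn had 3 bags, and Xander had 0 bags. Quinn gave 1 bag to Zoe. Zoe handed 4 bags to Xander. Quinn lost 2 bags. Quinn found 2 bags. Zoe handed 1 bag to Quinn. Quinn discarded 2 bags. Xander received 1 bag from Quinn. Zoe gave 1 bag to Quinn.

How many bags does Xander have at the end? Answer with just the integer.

Answer: 5

Derivation:
Tracking counts step by step:
Start: Zoe=5, Quinn=3, Xander=0
Event 1 (Quinn -> Zoe, 1): Quinn: 3 -> 2, Zoe: 5 -> 6. State: Zoe=6, Quinn=2, Xander=0
Event 2 (Zoe -> Xander, 4): Zoe: 6 -> 2, Xander: 0 -> 4. State: Zoe=2, Quinn=2, Xander=4
Event 3 (Quinn -2): Quinn: 2 -> 0. State: Zoe=2, Quinn=0, Xander=4
Event 4 (Quinn +2): Quinn: 0 -> 2. State: Zoe=2, Quinn=2, Xander=4
Event 5 (Zoe -> Quinn, 1): Zoe: 2 -> 1, Quinn: 2 -> 3. State: Zoe=1, Quinn=3, Xander=4
Event 6 (Quinn -2): Quinn: 3 -> 1. State: Zoe=1, Quinn=1, Xander=4
Event 7 (Quinn -> Xander, 1): Quinn: 1 -> 0, Xander: 4 -> 5. State: Zoe=1, Quinn=0, Xander=5
Event 8 (Zoe -> Quinn, 1): Zoe: 1 -> 0, Quinn: 0 -> 1. State: Zoe=0, Quinn=1, Xander=5

Xander's final count: 5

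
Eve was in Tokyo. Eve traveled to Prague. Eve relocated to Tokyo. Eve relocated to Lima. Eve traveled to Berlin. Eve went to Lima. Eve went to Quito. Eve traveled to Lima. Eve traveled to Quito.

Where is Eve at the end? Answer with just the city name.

Answer: Quito

Derivation:
Tracking Eve's location:
Start: Eve is in Tokyo.
After move 1: Tokyo -> Prague. Eve is in Prague.
After move 2: Prague -> Tokyo. Eve is in Tokyo.
After move 3: Tokyo -> Lima. Eve is in Lima.
After move 4: Lima -> Berlin. Eve is in Berlin.
After move 5: Berlin -> Lima. Eve is in Lima.
After move 6: Lima -> Quito. Eve is in Quito.
After move 7: Quito -> Lima. Eve is in Lima.
After move 8: Lima -> Quito. Eve is in Quito.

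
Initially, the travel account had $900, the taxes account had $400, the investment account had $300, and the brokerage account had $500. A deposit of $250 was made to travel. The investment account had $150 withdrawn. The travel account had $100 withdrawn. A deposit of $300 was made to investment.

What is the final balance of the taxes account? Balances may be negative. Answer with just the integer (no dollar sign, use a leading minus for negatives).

Tracking account balances step by step:
Start: travel=900, taxes=400, investment=300, brokerage=500
Event 1 (deposit 250 to travel): travel: 900 + 250 = 1150. Balances: travel=1150, taxes=400, investment=300, brokerage=500
Event 2 (withdraw 150 from investment): investment: 300 - 150 = 150. Balances: travel=1150, taxes=400, investment=150, brokerage=500
Event 3 (withdraw 100 from travel): travel: 1150 - 100 = 1050. Balances: travel=1050, taxes=400, investment=150, brokerage=500
Event 4 (deposit 300 to investment): investment: 150 + 300 = 450. Balances: travel=1050, taxes=400, investment=450, brokerage=500

Final balance of taxes: 400

Answer: 400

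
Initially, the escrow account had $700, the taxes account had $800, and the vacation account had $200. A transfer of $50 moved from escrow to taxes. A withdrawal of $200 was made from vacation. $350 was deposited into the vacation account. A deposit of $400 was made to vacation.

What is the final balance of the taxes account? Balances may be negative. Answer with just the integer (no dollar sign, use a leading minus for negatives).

Tracking account balances step by step:
Start: escrow=700, taxes=800, vacation=200
Event 1 (transfer 50 escrow -> taxes): escrow: 700 - 50 = 650, taxes: 800 + 50 = 850. Balances: escrow=650, taxes=850, vacation=200
Event 2 (withdraw 200 from vacation): vacation: 200 - 200 = 0. Balances: escrow=650, taxes=850, vacation=0
Event 3 (deposit 350 to vacation): vacation: 0 + 350 = 350. Balances: escrow=650, taxes=850, vacation=350
Event 4 (deposit 400 to vacation): vacation: 350 + 400 = 750. Balances: escrow=650, taxes=850, vacation=750

Final balance of taxes: 850

Answer: 850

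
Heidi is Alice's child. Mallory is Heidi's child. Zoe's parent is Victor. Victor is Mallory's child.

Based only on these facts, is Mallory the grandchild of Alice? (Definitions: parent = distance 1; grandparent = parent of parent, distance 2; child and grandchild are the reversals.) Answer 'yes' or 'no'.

Reconstructing the parent chain from the given facts:
  Alice -> Heidi -> Mallory -> Victor -> Zoe
(each arrow means 'parent of the next')
Positions in the chain (0 = top):
  position of Alice: 0
  position of Heidi: 1
  position of Mallory: 2
  position of Victor: 3
  position of Zoe: 4

Mallory is at position 2, Alice is at position 0; signed distance (j - i) = -2.
'grandchild' requires j - i = -2. Actual distance is -2, so the relation HOLDS.

Answer: yes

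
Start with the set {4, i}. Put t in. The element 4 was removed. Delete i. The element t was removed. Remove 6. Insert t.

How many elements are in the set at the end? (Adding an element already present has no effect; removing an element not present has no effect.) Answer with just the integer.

Tracking the set through each operation:
Start: {4, i}
Event 1 (add t): added. Set: {4, i, t}
Event 2 (remove 4): removed. Set: {i, t}
Event 3 (remove i): removed. Set: {t}
Event 4 (remove t): removed. Set: {}
Event 5 (remove 6): not present, no change. Set: {}
Event 6 (add t): added. Set: {t}

Final set: {t} (size 1)

Answer: 1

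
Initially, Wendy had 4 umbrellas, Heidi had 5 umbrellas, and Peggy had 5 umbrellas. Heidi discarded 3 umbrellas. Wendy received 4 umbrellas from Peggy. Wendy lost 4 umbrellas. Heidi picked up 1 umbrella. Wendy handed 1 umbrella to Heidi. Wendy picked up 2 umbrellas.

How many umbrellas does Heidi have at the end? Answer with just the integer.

Tracking counts step by step:
Start: Wendy=4, Heidi=5, Peggy=5
Event 1 (Heidi -3): Heidi: 5 -> 2. State: Wendy=4, Heidi=2, Peggy=5
Event 2 (Peggy -> Wendy, 4): Peggy: 5 -> 1, Wendy: 4 -> 8. State: Wendy=8, Heidi=2, Peggy=1
Event 3 (Wendy -4): Wendy: 8 -> 4. State: Wendy=4, Heidi=2, Peggy=1
Event 4 (Heidi +1): Heidi: 2 -> 3. State: Wendy=4, Heidi=3, Peggy=1
Event 5 (Wendy -> Heidi, 1): Wendy: 4 -> 3, Heidi: 3 -> 4. State: Wendy=3, Heidi=4, Peggy=1
Event 6 (Wendy +2): Wendy: 3 -> 5. State: Wendy=5, Heidi=4, Peggy=1

Heidi's final count: 4

Answer: 4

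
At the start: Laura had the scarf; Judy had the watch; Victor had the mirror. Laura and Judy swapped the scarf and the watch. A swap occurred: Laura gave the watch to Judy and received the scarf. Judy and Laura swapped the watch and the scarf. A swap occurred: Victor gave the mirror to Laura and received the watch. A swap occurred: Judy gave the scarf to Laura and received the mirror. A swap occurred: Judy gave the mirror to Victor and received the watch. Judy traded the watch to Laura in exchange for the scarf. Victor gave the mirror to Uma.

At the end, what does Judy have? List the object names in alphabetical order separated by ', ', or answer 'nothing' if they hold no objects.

Tracking all object holders:
Start: scarf:Laura, watch:Judy, mirror:Victor
Event 1 (swap scarf<->watch: now scarf:Judy, watch:Laura). State: scarf:Judy, watch:Laura, mirror:Victor
Event 2 (swap watch<->scarf: now watch:Judy, scarf:Laura). State: scarf:Laura, watch:Judy, mirror:Victor
Event 3 (swap watch<->scarf: now watch:Laura, scarf:Judy). State: scarf:Judy, watch:Laura, mirror:Victor
Event 4 (swap mirror<->watch: now mirror:Laura, watch:Victor). State: scarf:Judy, watch:Victor, mirror:Laura
Event 5 (swap scarf<->mirror: now scarf:Laura, mirror:Judy). State: scarf:Laura, watch:Victor, mirror:Judy
Event 6 (swap mirror<->watch: now mirror:Victor, watch:Judy). State: scarf:Laura, watch:Judy, mirror:Victor
Event 7 (swap watch<->scarf: now watch:Laura, scarf:Judy). State: scarf:Judy, watch:Laura, mirror:Victor
Event 8 (give mirror: Victor -> Uma). State: scarf:Judy, watch:Laura, mirror:Uma

Final state: scarf:Judy, watch:Laura, mirror:Uma
Judy holds: scarf.

Answer: scarf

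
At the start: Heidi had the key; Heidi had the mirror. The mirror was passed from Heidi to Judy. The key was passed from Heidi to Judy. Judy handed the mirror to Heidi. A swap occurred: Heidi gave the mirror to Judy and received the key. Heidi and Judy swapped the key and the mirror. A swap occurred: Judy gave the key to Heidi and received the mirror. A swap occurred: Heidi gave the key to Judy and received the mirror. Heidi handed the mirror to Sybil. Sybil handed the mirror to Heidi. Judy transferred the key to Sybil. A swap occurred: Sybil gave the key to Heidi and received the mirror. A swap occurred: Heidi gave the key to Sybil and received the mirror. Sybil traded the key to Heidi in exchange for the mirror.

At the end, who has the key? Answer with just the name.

Answer: Heidi

Derivation:
Tracking all object holders:
Start: key:Heidi, mirror:Heidi
Event 1 (give mirror: Heidi -> Judy). State: key:Heidi, mirror:Judy
Event 2 (give key: Heidi -> Judy). State: key:Judy, mirror:Judy
Event 3 (give mirror: Judy -> Heidi). State: key:Judy, mirror:Heidi
Event 4 (swap mirror<->key: now mirror:Judy, key:Heidi). State: key:Heidi, mirror:Judy
Event 5 (swap key<->mirror: now key:Judy, mirror:Heidi). State: key:Judy, mirror:Heidi
Event 6 (swap key<->mirror: now key:Heidi, mirror:Judy). State: key:Heidi, mirror:Judy
Event 7 (swap key<->mirror: now key:Judy, mirror:Heidi). State: key:Judy, mirror:Heidi
Event 8 (give mirror: Heidi -> Sybil). State: key:Judy, mirror:Sybil
Event 9 (give mirror: Sybil -> Heidi). State: key:Judy, mirror:Heidi
Event 10 (give key: Judy -> Sybil). State: key:Sybil, mirror:Heidi
Event 11 (swap key<->mirror: now key:Heidi, mirror:Sybil). State: key:Heidi, mirror:Sybil
Event 12 (swap key<->mirror: now key:Sybil, mirror:Heidi). State: key:Sybil, mirror:Heidi
Event 13 (swap key<->mirror: now key:Heidi, mirror:Sybil). State: key:Heidi, mirror:Sybil

Final state: key:Heidi, mirror:Sybil
The key is held by Heidi.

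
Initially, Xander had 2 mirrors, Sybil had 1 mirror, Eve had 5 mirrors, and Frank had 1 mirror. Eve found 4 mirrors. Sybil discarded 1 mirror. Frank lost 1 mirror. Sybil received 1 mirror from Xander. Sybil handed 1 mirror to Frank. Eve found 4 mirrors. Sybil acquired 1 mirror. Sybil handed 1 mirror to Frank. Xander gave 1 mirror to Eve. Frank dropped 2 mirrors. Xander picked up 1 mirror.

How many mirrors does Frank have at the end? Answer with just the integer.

Answer: 0

Derivation:
Tracking counts step by step:
Start: Xander=2, Sybil=1, Eve=5, Frank=1
Event 1 (Eve +4): Eve: 5 -> 9. State: Xander=2, Sybil=1, Eve=9, Frank=1
Event 2 (Sybil -1): Sybil: 1 -> 0. State: Xander=2, Sybil=0, Eve=9, Frank=1
Event 3 (Frank -1): Frank: 1 -> 0. State: Xander=2, Sybil=0, Eve=9, Frank=0
Event 4 (Xander -> Sybil, 1): Xander: 2 -> 1, Sybil: 0 -> 1. State: Xander=1, Sybil=1, Eve=9, Frank=0
Event 5 (Sybil -> Frank, 1): Sybil: 1 -> 0, Frank: 0 -> 1. State: Xander=1, Sybil=0, Eve=9, Frank=1
Event 6 (Eve +4): Eve: 9 -> 13. State: Xander=1, Sybil=0, Eve=13, Frank=1
Event 7 (Sybil +1): Sybil: 0 -> 1. State: Xander=1, Sybil=1, Eve=13, Frank=1
Event 8 (Sybil -> Frank, 1): Sybil: 1 -> 0, Frank: 1 -> 2. State: Xander=1, Sybil=0, Eve=13, Frank=2
Event 9 (Xander -> Eve, 1): Xander: 1 -> 0, Eve: 13 -> 14. State: Xander=0, Sybil=0, Eve=14, Frank=2
Event 10 (Frank -2): Frank: 2 -> 0. State: Xander=0, Sybil=0, Eve=14, Frank=0
Event 11 (Xander +1): Xander: 0 -> 1. State: Xander=1, Sybil=0, Eve=14, Frank=0

Frank's final count: 0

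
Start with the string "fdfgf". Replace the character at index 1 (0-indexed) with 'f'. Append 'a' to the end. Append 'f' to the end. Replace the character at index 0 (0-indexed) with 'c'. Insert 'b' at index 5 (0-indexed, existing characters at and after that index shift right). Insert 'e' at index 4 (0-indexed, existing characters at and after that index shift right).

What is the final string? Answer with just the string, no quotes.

Answer: cffgefbaf

Derivation:
Applying each edit step by step:
Start: "fdfgf"
Op 1 (replace idx 1: 'd' -> 'f'): "fdfgf" -> "fffgf"
Op 2 (append 'a'): "fffgf" -> "fffgfa"
Op 3 (append 'f'): "fffgfa" -> "fffgfaf"
Op 4 (replace idx 0: 'f' -> 'c'): "fffgfaf" -> "cffgfaf"
Op 5 (insert 'b' at idx 5): "cffgfaf" -> "cffgfbaf"
Op 6 (insert 'e' at idx 4): "cffgfbaf" -> "cffgefbaf"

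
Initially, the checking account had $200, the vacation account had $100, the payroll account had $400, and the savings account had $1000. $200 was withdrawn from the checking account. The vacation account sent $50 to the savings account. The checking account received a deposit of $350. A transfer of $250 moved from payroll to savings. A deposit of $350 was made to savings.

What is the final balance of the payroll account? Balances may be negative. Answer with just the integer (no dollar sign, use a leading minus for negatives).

Tracking account balances step by step:
Start: checking=200, vacation=100, payroll=400, savings=1000
Event 1 (withdraw 200 from checking): checking: 200 - 200 = 0. Balances: checking=0, vacation=100, payroll=400, savings=1000
Event 2 (transfer 50 vacation -> savings): vacation: 100 - 50 = 50, savings: 1000 + 50 = 1050. Balances: checking=0, vacation=50, payroll=400, savings=1050
Event 3 (deposit 350 to checking): checking: 0 + 350 = 350. Balances: checking=350, vacation=50, payroll=400, savings=1050
Event 4 (transfer 250 payroll -> savings): payroll: 400 - 250 = 150, savings: 1050 + 250 = 1300. Balances: checking=350, vacation=50, payroll=150, savings=1300
Event 5 (deposit 350 to savings): savings: 1300 + 350 = 1650. Balances: checking=350, vacation=50, payroll=150, savings=1650

Final balance of payroll: 150

Answer: 150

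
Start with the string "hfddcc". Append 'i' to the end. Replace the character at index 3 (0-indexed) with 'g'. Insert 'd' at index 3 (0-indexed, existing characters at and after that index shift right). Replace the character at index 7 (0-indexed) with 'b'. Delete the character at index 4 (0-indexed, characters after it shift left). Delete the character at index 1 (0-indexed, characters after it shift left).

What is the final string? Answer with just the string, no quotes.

Applying each edit step by step:
Start: "hfddcc"
Op 1 (append 'i'): "hfddcc" -> "hfddcci"
Op 2 (replace idx 3: 'd' -> 'g'): "hfddcci" -> "hfdgcci"
Op 3 (insert 'd' at idx 3): "hfdgcci" -> "hfddgcci"
Op 4 (replace idx 7: 'i' -> 'b'): "hfddgcci" -> "hfddgccb"
Op 5 (delete idx 4 = 'g'): "hfddgccb" -> "hfddccb"
Op 6 (delete idx 1 = 'f'): "hfddccb" -> "hddccb"

Answer: hddccb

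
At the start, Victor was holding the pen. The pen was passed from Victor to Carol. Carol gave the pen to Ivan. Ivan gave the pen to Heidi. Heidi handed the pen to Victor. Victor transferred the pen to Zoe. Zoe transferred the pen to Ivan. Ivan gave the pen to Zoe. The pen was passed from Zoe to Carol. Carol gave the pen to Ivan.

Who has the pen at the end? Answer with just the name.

Tracking the pen through each event:
Start: Victor has the pen.
After event 1: Carol has the pen.
After event 2: Ivan has the pen.
After event 3: Heidi has the pen.
After event 4: Victor has the pen.
After event 5: Zoe has the pen.
After event 6: Ivan has the pen.
After event 7: Zoe has the pen.
After event 8: Carol has the pen.
After event 9: Ivan has the pen.

Answer: Ivan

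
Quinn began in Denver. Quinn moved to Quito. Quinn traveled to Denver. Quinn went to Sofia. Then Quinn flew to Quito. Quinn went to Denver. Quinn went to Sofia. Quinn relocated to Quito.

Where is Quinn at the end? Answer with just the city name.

Tracking Quinn's location:
Start: Quinn is in Denver.
After move 1: Denver -> Quito. Quinn is in Quito.
After move 2: Quito -> Denver. Quinn is in Denver.
After move 3: Denver -> Sofia. Quinn is in Sofia.
After move 4: Sofia -> Quito. Quinn is in Quito.
After move 5: Quito -> Denver. Quinn is in Denver.
After move 6: Denver -> Sofia. Quinn is in Sofia.
After move 7: Sofia -> Quito. Quinn is in Quito.

Answer: Quito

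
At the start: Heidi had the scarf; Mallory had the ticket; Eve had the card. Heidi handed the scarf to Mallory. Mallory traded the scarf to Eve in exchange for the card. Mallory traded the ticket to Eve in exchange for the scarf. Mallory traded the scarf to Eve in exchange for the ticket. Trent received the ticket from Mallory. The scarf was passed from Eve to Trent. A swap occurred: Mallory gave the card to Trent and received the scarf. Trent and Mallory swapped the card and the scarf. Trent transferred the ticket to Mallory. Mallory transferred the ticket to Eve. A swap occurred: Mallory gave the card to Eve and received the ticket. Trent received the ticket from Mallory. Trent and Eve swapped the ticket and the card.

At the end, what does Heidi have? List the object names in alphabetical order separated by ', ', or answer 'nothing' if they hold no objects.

Answer: nothing

Derivation:
Tracking all object holders:
Start: scarf:Heidi, ticket:Mallory, card:Eve
Event 1 (give scarf: Heidi -> Mallory). State: scarf:Mallory, ticket:Mallory, card:Eve
Event 2 (swap scarf<->card: now scarf:Eve, card:Mallory). State: scarf:Eve, ticket:Mallory, card:Mallory
Event 3 (swap ticket<->scarf: now ticket:Eve, scarf:Mallory). State: scarf:Mallory, ticket:Eve, card:Mallory
Event 4 (swap scarf<->ticket: now scarf:Eve, ticket:Mallory). State: scarf:Eve, ticket:Mallory, card:Mallory
Event 5 (give ticket: Mallory -> Trent). State: scarf:Eve, ticket:Trent, card:Mallory
Event 6 (give scarf: Eve -> Trent). State: scarf:Trent, ticket:Trent, card:Mallory
Event 7 (swap card<->scarf: now card:Trent, scarf:Mallory). State: scarf:Mallory, ticket:Trent, card:Trent
Event 8 (swap card<->scarf: now card:Mallory, scarf:Trent). State: scarf:Trent, ticket:Trent, card:Mallory
Event 9 (give ticket: Trent -> Mallory). State: scarf:Trent, ticket:Mallory, card:Mallory
Event 10 (give ticket: Mallory -> Eve). State: scarf:Trent, ticket:Eve, card:Mallory
Event 11 (swap card<->ticket: now card:Eve, ticket:Mallory). State: scarf:Trent, ticket:Mallory, card:Eve
Event 12 (give ticket: Mallory -> Trent). State: scarf:Trent, ticket:Trent, card:Eve
Event 13 (swap ticket<->card: now ticket:Eve, card:Trent). State: scarf:Trent, ticket:Eve, card:Trent

Final state: scarf:Trent, ticket:Eve, card:Trent
Heidi holds: (nothing).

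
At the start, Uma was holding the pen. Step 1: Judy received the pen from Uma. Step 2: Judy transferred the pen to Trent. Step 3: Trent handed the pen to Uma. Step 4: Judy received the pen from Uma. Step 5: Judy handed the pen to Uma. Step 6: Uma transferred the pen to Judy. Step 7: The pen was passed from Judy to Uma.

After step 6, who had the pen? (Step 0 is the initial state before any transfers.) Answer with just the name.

Tracking the pen holder through step 6:
After step 0 (start): Uma
After step 1: Judy
After step 2: Trent
After step 3: Uma
After step 4: Judy
After step 5: Uma
After step 6: Judy

At step 6, the holder is Judy.

Answer: Judy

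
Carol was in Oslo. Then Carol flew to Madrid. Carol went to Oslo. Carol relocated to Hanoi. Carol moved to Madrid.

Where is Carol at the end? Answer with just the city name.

Tracking Carol's location:
Start: Carol is in Oslo.
After move 1: Oslo -> Madrid. Carol is in Madrid.
After move 2: Madrid -> Oslo. Carol is in Oslo.
After move 3: Oslo -> Hanoi. Carol is in Hanoi.
After move 4: Hanoi -> Madrid. Carol is in Madrid.

Answer: Madrid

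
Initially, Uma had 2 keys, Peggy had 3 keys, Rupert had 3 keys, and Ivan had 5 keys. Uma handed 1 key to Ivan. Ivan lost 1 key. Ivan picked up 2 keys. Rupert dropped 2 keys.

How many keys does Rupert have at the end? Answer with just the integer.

Answer: 1

Derivation:
Tracking counts step by step:
Start: Uma=2, Peggy=3, Rupert=3, Ivan=5
Event 1 (Uma -> Ivan, 1): Uma: 2 -> 1, Ivan: 5 -> 6. State: Uma=1, Peggy=3, Rupert=3, Ivan=6
Event 2 (Ivan -1): Ivan: 6 -> 5. State: Uma=1, Peggy=3, Rupert=3, Ivan=5
Event 3 (Ivan +2): Ivan: 5 -> 7. State: Uma=1, Peggy=3, Rupert=3, Ivan=7
Event 4 (Rupert -2): Rupert: 3 -> 1. State: Uma=1, Peggy=3, Rupert=1, Ivan=7

Rupert's final count: 1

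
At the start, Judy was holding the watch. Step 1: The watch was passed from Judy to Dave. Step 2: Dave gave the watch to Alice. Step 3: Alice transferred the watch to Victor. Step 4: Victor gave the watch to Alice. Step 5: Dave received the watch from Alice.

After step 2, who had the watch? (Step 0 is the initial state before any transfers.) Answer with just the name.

Tracking the watch holder through step 2:
After step 0 (start): Judy
After step 1: Dave
After step 2: Alice

At step 2, the holder is Alice.

Answer: Alice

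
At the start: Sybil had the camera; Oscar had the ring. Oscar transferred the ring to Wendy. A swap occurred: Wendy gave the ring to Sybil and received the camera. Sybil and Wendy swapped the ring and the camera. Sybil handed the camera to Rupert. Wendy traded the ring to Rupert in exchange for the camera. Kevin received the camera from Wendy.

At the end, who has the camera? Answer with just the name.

Tracking all object holders:
Start: camera:Sybil, ring:Oscar
Event 1 (give ring: Oscar -> Wendy). State: camera:Sybil, ring:Wendy
Event 2 (swap ring<->camera: now ring:Sybil, camera:Wendy). State: camera:Wendy, ring:Sybil
Event 3 (swap ring<->camera: now ring:Wendy, camera:Sybil). State: camera:Sybil, ring:Wendy
Event 4 (give camera: Sybil -> Rupert). State: camera:Rupert, ring:Wendy
Event 5 (swap ring<->camera: now ring:Rupert, camera:Wendy). State: camera:Wendy, ring:Rupert
Event 6 (give camera: Wendy -> Kevin). State: camera:Kevin, ring:Rupert

Final state: camera:Kevin, ring:Rupert
The camera is held by Kevin.

Answer: Kevin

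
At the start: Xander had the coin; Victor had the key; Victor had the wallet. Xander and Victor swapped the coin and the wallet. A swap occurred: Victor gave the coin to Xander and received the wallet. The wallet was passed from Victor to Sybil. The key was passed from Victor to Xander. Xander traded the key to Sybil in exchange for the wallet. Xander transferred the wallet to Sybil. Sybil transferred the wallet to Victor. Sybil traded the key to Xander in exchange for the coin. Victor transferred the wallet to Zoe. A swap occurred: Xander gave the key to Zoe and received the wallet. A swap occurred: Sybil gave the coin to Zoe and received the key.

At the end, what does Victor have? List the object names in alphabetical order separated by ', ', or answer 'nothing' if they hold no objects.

Answer: nothing

Derivation:
Tracking all object holders:
Start: coin:Xander, key:Victor, wallet:Victor
Event 1 (swap coin<->wallet: now coin:Victor, wallet:Xander). State: coin:Victor, key:Victor, wallet:Xander
Event 2 (swap coin<->wallet: now coin:Xander, wallet:Victor). State: coin:Xander, key:Victor, wallet:Victor
Event 3 (give wallet: Victor -> Sybil). State: coin:Xander, key:Victor, wallet:Sybil
Event 4 (give key: Victor -> Xander). State: coin:Xander, key:Xander, wallet:Sybil
Event 5 (swap key<->wallet: now key:Sybil, wallet:Xander). State: coin:Xander, key:Sybil, wallet:Xander
Event 6 (give wallet: Xander -> Sybil). State: coin:Xander, key:Sybil, wallet:Sybil
Event 7 (give wallet: Sybil -> Victor). State: coin:Xander, key:Sybil, wallet:Victor
Event 8 (swap key<->coin: now key:Xander, coin:Sybil). State: coin:Sybil, key:Xander, wallet:Victor
Event 9 (give wallet: Victor -> Zoe). State: coin:Sybil, key:Xander, wallet:Zoe
Event 10 (swap key<->wallet: now key:Zoe, wallet:Xander). State: coin:Sybil, key:Zoe, wallet:Xander
Event 11 (swap coin<->key: now coin:Zoe, key:Sybil). State: coin:Zoe, key:Sybil, wallet:Xander

Final state: coin:Zoe, key:Sybil, wallet:Xander
Victor holds: (nothing).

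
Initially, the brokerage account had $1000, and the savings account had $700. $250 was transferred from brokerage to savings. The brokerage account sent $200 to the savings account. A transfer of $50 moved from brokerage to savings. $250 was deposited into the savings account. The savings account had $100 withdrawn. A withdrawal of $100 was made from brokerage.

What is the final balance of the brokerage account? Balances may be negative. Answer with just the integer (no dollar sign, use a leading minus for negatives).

Tracking account balances step by step:
Start: brokerage=1000, savings=700
Event 1 (transfer 250 brokerage -> savings): brokerage: 1000 - 250 = 750, savings: 700 + 250 = 950. Balances: brokerage=750, savings=950
Event 2 (transfer 200 brokerage -> savings): brokerage: 750 - 200 = 550, savings: 950 + 200 = 1150. Balances: brokerage=550, savings=1150
Event 3 (transfer 50 brokerage -> savings): brokerage: 550 - 50 = 500, savings: 1150 + 50 = 1200. Balances: brokerage=500, savings=1200
Event 4 (deposit 250 to savings): savings: 1200 + 250 = 1450. Balances: brokerage=500, savings=1450
Event 5 (withdraw 100 from savings): savings: 1450 - 100 = 1350. Balances: brokerage=500, savings=1350
Event 6 (withdraw 100 from brokerage): brokerage: 500 - 100 = 400. Balances: brokerage=400, savings=1350

Final balance of brokerage: 400

Answer: 400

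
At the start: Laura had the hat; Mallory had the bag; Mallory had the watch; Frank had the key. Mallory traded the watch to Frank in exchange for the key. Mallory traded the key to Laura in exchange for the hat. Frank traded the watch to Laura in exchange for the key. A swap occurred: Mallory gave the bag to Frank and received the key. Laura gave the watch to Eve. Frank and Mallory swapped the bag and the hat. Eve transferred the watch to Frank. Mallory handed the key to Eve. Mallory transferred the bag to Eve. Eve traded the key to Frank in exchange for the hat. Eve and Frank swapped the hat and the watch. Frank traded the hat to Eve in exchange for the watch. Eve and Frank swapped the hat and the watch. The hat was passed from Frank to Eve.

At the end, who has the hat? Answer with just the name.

Answer: Eve

Derivation:
Tracking all object holders:
Start: hat:Laura, bag:Mallory, watch:Mallory, key:Frank
Event 1 (swap watch<->key: now watch:Frank, key:Mallory). State: hat:Laura, bag:Mallory, watch:Frank, key:Mallory
Event 2 (swap key<->hat: now key:Laura, hat:Mallory). State: hat:Mallory, bag:Mallory, watch:Frank, key:Laura
Event 3 (swap watch<->key: now watch:Laura, key:Frank). State: hat:Mallory, bag:Mallory, watch:Laura, key:Frank
Event 4 (swap bag<->key: now bag:Frank, key:Mallory). State: hat:Mallory, bag:Frank, watch:Laura, key:Mallory
Event 5 (give watch: Laura -> Eve). State: hat:Mallory, bag:Frank, watch:Eve, key:Mallory
Event 6 (swap bag<->hat: now bag:Mallory, hat:Frank). State: hat:Frank, bag:Mallory, watch:Eve, key:Mallory
Event 7 (give watch: Eve -> Frank). State: hat:Frank, bag:Mallory, watch:Frank, key:Mallory
Event 8 (give key: Mallory -> Eve). State: hat:Frank, bag:Mallory, watch:Frank, key:Eve
Event 9 (give bag: Mallory -> Eve). State: hat:Frank, bag:Eve, watch:Frank, key:Eve
Event 10 (swap key<->hat: now key:Frank, hat:Eve). State: hat:Eve, bag:Eve, watch:Frank, key:Frank
Event 11 (swap hat<->watch: now hat:Frank, watch:Eve). State: hat:Frank, bag:Eve, watch:Eve, key:Frank
Event 12 (swap hat<->watch: now hat:Eve, watch:Frank). State: hat:Eve, bag:Eve, watch:Frank, key:Frank
Event 13 (swap hat<->watch: now hat:Frank, watch:Eve). State: hat:Frank, bag:Eve, watch:Eve, key:Frank
Event 14 (give hat: Frank -> Eve). State: hat:Eve, bag:Eve, watch:Eve, key:Frank

Final state: hat:Eve, bag:Eve, watch:Eve, key:Frank
The hat is held by Eve.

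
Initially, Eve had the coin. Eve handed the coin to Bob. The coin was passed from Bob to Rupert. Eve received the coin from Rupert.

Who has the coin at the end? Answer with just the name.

Tracking the coin through each event:
Start: Eve has the coin.
After event 1: Bob has the coin.
After event 2: Rupert has the coin.
After event 3: Eve has the coin.

Answer: Eve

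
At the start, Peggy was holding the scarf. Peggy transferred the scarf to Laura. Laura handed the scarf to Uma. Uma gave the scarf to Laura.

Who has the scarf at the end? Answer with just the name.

Answer: Laura

Derivation:
Tracking the scarf through each event:
Start: Peggy has the scarf.
After event 1: Laura has the scarf.
After event 2: Uma has the scarf.
After event 3: Laura has the scarf.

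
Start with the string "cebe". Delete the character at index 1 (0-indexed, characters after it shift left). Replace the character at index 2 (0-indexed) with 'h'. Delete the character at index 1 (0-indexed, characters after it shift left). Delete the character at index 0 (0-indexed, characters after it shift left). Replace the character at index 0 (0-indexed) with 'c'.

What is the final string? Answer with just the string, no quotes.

Answer: c

Derivation:
Applying each edit step by step:
Start: "cebe"
Op 1 (delete idx 1 = 'e'): "cebe" -> "cbe"
Op 2 (replace idx 2: 'e' -> 'h'): "cbe" -> "cbh"
Op 3 (delete idx 1 = 'b'): "cbh" -> "ch"
Op 4 (delete idx 0 = 'c'): "ch" -> "h"
Op 5 (replace idx 0: 'h' -> 'c'): "h" -> "c"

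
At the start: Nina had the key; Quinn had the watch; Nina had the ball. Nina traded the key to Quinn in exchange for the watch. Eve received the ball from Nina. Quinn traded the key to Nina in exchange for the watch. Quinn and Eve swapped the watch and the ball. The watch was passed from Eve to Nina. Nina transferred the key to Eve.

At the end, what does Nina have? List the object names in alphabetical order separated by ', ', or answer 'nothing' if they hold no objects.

Answer: watch

Derivation:
Tracking all object holders:
Start: key:Nina, watch:Quinn, ball:Nina
Event 1 (swap key<->watch: now key:Quinn, watch:Nina). State: key:Quinn, watch:Nina, ball:Nina
Event 2 (give ball: Nina -> Eve). State: key:Quinn, watch:Nina, ball:Eve
Event 3 (swap key<->watch: now key:Nina, watch:Quinn). State: key:Nina, watch:Quinn, ball:Eve
Event 4 (swap watch<->ball: now watch:Eve, ball:Quinn). State: key:Nina, watch:Eve, ball:Quinn
Event 5 (give watch: Eve -> Nina). State: key:Nina, watch:Nina, ball:Quinn
Event 6 (give key: Nina -> Eve). State: key:Eve, watch:Nina, ball:Quinn

Final state: key:Eve, watch:Nina, ball:Quinn
Nina holds: watch.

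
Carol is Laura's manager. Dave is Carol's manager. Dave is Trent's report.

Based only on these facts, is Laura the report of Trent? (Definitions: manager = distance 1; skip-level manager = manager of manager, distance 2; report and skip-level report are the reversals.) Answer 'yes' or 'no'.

Answer: no

Derivation:
Reconstructing the manager chain from the given facts:
  Trent -> Dave -> Carol -> Laura
(each arrow means 'manager of the next')
Positions in the chain (0 = top):
  position of Trent: 0
  position of Dave: 1
  position of Carol: 2
  position of Laura: 3

Laura is at position 3, Trent is at position 0; signed distance (j - i) = -3.
'report' requires j - i = -1. Actual distance is -3, so the relation does NOT hold.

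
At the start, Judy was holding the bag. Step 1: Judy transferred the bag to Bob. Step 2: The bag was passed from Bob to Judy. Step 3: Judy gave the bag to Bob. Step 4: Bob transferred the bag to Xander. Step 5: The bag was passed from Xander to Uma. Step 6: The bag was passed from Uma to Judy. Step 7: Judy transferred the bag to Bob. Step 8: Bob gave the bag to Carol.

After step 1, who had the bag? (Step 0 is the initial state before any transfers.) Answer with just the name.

Tracking the bag holder through step 1:
After step 0 (start): Judy
After step 1: Bob

At step 1, the holder is Bob.

Answer: Bob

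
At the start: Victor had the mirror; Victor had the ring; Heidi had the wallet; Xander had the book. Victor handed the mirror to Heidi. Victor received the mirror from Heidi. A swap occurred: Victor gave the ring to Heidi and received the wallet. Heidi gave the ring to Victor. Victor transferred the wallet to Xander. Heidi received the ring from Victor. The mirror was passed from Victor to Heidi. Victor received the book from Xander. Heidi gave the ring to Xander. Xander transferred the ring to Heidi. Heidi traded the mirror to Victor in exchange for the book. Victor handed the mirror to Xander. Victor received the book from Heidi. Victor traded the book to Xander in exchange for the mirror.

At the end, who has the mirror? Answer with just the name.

Tracking all object holders:
Start: mirror:Victor, ring:Victor, wallet:Heidi, book:Xander
Event 1 (give mirror: Victor -> Heidi). State: mirror:Heidi, ring:Victor, wallet:Heidi, book:Xander
Event 2 (give mirror: Heidi -> Victor). State: mirror:Victor, ring:Victor, wallet:Heidi, book:Xander
Event 3 (swap ring<->wallet: now ring:Heidi, wallet:Victor). State: mirror:Victor, ring:Heidi, wallet:Victor, book:Xander
Event 4 (give ring: Heidi -> Victor). State: mirror:Victor, ring:Victor, wallet:Victor, book:Xander
Event 5 (give wallet: Victor -> Xander). State: mirror:Victor, ring:Victor, wallet:Xander, book:Xander
Event 6 (give ring: Victor -> Heidi). State: mirror:Victor, ring:Heidi, wallet:Xander, book:Xander
Event 7 (give mirror: Victor -> Heidi). State: mirror:Heidi, ring:Heidi, wallet:Xander, book:Xander
Event 8 (give book: Xander -> Victor). State: mirror:Heidi, ring:Heidi, wallet:Xander, book:Victor
Event 9 (give ring: Heidi -> Xander). State: mirror:Heidi, ring:Xander, wallet:Xander, book:Victor
Event 10 (give ring: Xander -> Heidi). State: mirror:Heidi, ring:Heidi, wallet:Xander, book:Victor
Event 11 (swap mirror<->book: now mirror:Victor, book:Heidi). State: mirror:Victor, ring:Heidi, wallet:Xander, book:Heidi
Event 12 (give mirror: Victor -> Xander). State: mirror:Xander, ring:Heidi, wallet:Xander, book:Heidi
Event 13 (give book: Heidi -> Victor). State: mirror:Xander, ring:Heidi, wallet:Xander, book:Victor
Event 14 (swap book<->mirror: now book:Xander, mirror:Victor). State: mirror:Victor, ring:Heidi, wallet:Xander, book:Xander

Final state: mirror:Victor, ring:Heidi, wallet:Xander, book:Xander
The mirror is held by Victor.

Answer: Victor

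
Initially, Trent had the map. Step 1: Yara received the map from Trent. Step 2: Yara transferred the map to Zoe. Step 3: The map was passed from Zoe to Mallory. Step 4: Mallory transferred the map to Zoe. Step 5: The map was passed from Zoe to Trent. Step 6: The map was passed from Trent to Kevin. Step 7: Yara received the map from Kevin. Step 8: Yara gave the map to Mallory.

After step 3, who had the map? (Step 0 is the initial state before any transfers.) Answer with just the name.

Tracking the map holder through step 3:
After step 0 (start): Trent
After step 1: Yara
After step 2: Zoe
After step 3: Mallory

At step 3, the holder is Mallory.

Answer: Mallory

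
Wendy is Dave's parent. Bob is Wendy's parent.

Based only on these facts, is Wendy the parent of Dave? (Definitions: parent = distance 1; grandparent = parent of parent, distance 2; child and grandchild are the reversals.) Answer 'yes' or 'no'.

Reconstructing the parent chain from the given facts:
  Bob -> Wendy -> Dave
(each arrow means 'parent of the next')
Positions in the chain (0 = top):
  position of Bob: 0
  position of Wendy: 1
  position of Dave: 2

Wendy is at position 1, Dave is at position 2; signed distance (j - i) = 1.
'parent' requires j - i = 1. Actual distance is 1, so the relation HOLDS.

Answer: yes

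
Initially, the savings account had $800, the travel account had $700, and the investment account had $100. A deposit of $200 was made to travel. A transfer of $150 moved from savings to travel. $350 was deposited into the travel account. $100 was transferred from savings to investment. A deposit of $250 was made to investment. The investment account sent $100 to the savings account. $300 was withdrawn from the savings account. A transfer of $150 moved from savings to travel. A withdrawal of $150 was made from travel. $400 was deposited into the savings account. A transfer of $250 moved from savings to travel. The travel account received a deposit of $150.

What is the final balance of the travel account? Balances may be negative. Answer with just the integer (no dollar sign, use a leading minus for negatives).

Answer: 1800

Derivation:
Tracking account balances step by step:
Start: savings=800, travel=700, investment=100
Event 1 (deposit 200 to travel): travel: 700 + 200 = 900. Balances: savings=800, travel=900, investment=100
Event 2 (transfer 150 savings -> travel): savings: 800 - 150 = 650, travel: 900 + 150 = 1050. Balances: savings=650, travel=1050, investment=100
Event 3 (deposit 350 to travel): travel: 1050 + 350 = 1400. Balances: savings=650, travel=1400, investment=100
Event 4 (transfer 100 savings -> investment): savings: 650 - 100 = 550, investment: 100 + 100 = 200. Balances: savings=550, travel=1400, investment=200
Event 5 (deposit 250 to investment): investment: 200 + 250 = 450. Balances: savings=550, travel=1400, investment=450
Event 6 (transfer 100 investment -> savings): investment: 450 - 100 = 350, savings: 550 + 100 = 650. Balances: savings=650, travel=1400, investment=350
Event 7 (withdraw 300 from savings): savings: 650 - 300 = 350. Balances: savings=350, travel=1400, investment=350
Event 8 (transfer 150 savings -> travel): savings: 350 - 150 = 200, travel: 1400 + 150 = 1550. Balances: savings=200, travel=1550, investment=350
Event 9 (withdraw 150 from travel): travel: 1550 - 150 = 1400. Balances: savings=200, travel=1400, investment=350
Event 10 (deposit 400 to savings): savings: 200 + 400 = 600. Balances: savings=600, travel=1400, investment=350
Event 11 (transfer 250 savings -> travel): savings: 600 - 250 = 350, travel: 1400 + 250 = 1650. Balances: savings=350, travel=1650, investment=350
Event 12 (deposit 150 to travel): travel: 1650 + 150 = 1800. Balances: savings=350, travel=1800, investment=350

Final balance of travel: 1800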